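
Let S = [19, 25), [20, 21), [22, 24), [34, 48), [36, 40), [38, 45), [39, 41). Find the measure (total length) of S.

20

Merged: [19, 25), [34, 48).
Lengths: 6 + 14 = 20.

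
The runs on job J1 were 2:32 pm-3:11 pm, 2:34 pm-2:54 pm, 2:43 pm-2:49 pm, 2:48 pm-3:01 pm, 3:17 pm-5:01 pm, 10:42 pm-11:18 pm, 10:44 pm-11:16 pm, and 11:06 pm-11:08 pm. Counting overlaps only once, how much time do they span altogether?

Merged: 2:32 pm-3:11 pm, 3:17 pm-5:01 pm, 10:42 pm-11:18 pm.
Lengths: 39 min + 1 h 44 min + 36 min = 2 h 59 min.

2 h 59 min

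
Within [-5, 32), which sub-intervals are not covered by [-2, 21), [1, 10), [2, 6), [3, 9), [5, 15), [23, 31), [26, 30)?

Covered (merged): [-2, 21), [23, 31).
Uncovered inside [-5, 32): [-5, -2), [21, 23), [31, 32).

[-5, -2) ∪ [21, 23) ∪ [31, 32)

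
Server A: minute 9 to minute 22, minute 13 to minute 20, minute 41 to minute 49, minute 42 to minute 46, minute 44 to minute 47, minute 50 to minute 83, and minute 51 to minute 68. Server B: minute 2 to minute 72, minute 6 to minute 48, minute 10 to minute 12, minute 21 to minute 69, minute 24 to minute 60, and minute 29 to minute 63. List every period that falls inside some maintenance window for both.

minute 9 to minute 22, minute 41 to minute 49, minute 50 to minute 72

A, merged: minute 9 to minute 22, minute 41 to minute 49, minute 50 to minute 83.
B, merged: minute 2 to minute 72.
minute 9 to minute 22 meets the second set on minute 9 to minute 22.
minute 41 to minute 49 meets the second set on minute 41 to minute 49.
minute 50 to minute 83 meets the second set on minute 50 to minute 72.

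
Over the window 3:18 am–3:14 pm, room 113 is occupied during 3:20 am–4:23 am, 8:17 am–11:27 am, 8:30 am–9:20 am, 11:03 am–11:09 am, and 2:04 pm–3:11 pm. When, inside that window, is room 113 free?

3:18 am–3:20 am, 4:23 am–8:17 am, 11:27 am–2:04 pm, 3:11 pm–3:14 pm

Covered (merged): 3:20 am–4:23 am, 8:17 am–11:27 am, 2:04 pm–3:11 pm.
Gaps within 3:18 am–3:14 pm: 3:18 am–3:20 am, 4:23 am–8:17 am, 11:27 am–2:04 pm, 3:11 pm–3:14 pm.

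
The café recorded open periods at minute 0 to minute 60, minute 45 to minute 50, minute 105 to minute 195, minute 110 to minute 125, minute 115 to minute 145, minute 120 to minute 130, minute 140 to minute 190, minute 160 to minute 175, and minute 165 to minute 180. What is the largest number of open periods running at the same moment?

Sweep endpoints in order; track running count of active intervals.
Peak of 4 reached at minute 120.

4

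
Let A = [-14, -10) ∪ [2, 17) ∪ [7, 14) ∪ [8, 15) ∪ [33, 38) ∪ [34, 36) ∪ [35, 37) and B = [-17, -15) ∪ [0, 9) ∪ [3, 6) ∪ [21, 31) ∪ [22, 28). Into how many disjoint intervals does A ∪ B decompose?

A, merged: [-14, -10), [2, 17), [33, 38).
B, merged: [-17, -15), [0, 9), [21, 31).
A ∪ B = [-17, -15), [-14, -10), [0, 17), [21, 31), [33, 38).
That is 5 disjoint pieces.

5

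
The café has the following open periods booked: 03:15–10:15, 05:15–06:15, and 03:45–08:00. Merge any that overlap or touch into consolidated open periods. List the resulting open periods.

03:15–10:15

Sort by start: 03:15–10:15, 03:45–08:00, 05:15–06:15.
03:45–08:00 overlaps/touches 03:15–10:15 → extend to 03:15–10:15.
05:15–06:15 overlaps/touches 03:15–10:15 → extend to 03:15–10:15.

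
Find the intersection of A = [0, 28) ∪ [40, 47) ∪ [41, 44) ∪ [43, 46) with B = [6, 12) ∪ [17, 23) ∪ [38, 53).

A, merged: [0, 28), [40, 47).
[0, 28) ∩ B → [6, 12), [17, 23).
[40, 47) ∩ B → [40, 47).

[6, 12) ∪ [17, 23) ∪ [40, 47)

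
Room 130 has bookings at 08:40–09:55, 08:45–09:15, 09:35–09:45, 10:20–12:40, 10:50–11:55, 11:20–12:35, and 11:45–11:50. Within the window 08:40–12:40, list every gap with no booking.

09:55-10:20

Covered (merged): 08:40-09:55, 10:20-12:40.
Uncovered inside 08:40-12:40: 09:55-10:20.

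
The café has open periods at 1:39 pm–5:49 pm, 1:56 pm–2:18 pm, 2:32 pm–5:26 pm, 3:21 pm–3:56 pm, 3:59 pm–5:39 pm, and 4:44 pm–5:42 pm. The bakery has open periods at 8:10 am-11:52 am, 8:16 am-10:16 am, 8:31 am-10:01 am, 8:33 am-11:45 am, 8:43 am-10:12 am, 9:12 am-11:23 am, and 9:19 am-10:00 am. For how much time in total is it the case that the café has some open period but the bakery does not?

4 h 10 min

A, merged: 1:39 pm–5:49 pm.
B, merged: 8:10 am–11:52 am.
A \ B = 1:39 pm–5:49 pm.
Total: 4 h 10 min.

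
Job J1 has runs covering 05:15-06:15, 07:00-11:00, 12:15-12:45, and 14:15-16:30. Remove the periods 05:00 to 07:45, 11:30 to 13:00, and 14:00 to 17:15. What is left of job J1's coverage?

05:15-06:15: entirely removed.
07:00-11:00 \ B = 07:45-11:00.
12:15-12:45: entirely removed.
14:15-16:30: entirely removed.

07:45-11:00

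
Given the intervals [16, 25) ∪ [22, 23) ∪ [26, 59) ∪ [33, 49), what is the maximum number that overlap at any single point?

Sweep endpoints in order; track running count of active intervals.
Peak of 2 reached at 22.

2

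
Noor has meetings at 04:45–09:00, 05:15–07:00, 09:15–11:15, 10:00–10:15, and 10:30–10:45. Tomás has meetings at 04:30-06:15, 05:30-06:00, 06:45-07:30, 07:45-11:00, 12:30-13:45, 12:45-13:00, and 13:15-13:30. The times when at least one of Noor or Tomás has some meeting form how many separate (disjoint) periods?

2

First set merges to 04:45–09:00, 09:15–11:15.
Second set merges to 04:30–06:15, 06:45–07:30, 07:45–11:00, 12:30–13:45.
A ∪ B = 04:30–11:15, 12:30–13:45.
That is 2 disjoint pieces.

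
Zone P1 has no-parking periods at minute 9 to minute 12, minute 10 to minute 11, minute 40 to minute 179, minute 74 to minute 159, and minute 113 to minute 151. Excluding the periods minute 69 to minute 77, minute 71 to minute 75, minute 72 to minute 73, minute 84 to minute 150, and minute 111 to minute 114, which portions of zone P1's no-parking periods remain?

minute 9 to minute 12, minute 40 to minute 69, minute 77 to minute 84, minute 150 to minute 179

Merge the first list: minute 9 to minute 12, minute 40 to minute 179.
Merge the second list: minute 69 to minute 77, minute 84 to minute 150.
minute 9 to minute 12 is untouched.
minute 40 to minute 179 with B removed leaves minute 40 to minute 69, minute 77 to minute 84, minute 150 to minute 179.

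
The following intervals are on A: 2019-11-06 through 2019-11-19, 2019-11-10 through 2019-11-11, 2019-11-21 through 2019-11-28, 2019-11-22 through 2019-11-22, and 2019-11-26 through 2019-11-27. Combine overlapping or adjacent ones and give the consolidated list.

2019-11-06 through 2019-11-19, 2019-11-21 through 2019-11-28

2019-11-10 through 2019-11-11 overlaps/touches 2019-11-06 through 2019-11-19 → extend to 2019-11-06 through 2019-11-19.
2019-11-21 through 2019-11-28 is disjoint → start new block.
2019-11-22 through 2019-11-22 overlaps/touches 2019-11-21 through 2019-11-28 → extend to 2019-11-21 through 2019-11-28.
2019-11-26 through 2019-11-27 overlaps/touches 2019-11-21 through 2019-11-28 → extend to 2019-11-21 through 2019-11-28.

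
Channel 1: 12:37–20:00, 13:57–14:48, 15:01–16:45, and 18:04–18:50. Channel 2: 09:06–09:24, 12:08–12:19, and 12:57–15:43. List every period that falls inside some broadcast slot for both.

12:57–15:43

Merge the first list: 12:37–20:00.
12:37–20:00 meets the second set on 12:57–15:43.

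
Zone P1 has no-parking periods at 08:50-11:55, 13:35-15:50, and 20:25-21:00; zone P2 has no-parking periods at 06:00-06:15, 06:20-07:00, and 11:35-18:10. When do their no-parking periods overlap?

11:35–11:55, 13:35–15:50

08:50–11:55 ∩ B → 11:35–11:55.
13:35–15:50 ∩ B → 13:35–15:50.
20:25–21:00 meets no B interval.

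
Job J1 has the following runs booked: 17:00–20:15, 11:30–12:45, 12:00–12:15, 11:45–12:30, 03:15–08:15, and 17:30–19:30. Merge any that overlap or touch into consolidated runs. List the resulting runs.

Sort by start: 03:15–08:15, 11:30–12:45, 11:45–12:30, 12:00–12:15, 17:00–20:15, 17:30–19:30.
11:30–12:45 is disjoint → start new block.
11:45–12:30 overlaps/touches 11:30–12:45 → extend to 11:30–12:45.
12:00–12:15 overlaps/touches 11:30–12:45 → extend to 11:30–12:45.
17:00–20:15 is disjoint → start new block.
17:30–19:30 overlaps/touches 17:00–20:15 → extend to 17:00–20:15.

03:15–08:15, 11:30–12:45, 17:00–20:15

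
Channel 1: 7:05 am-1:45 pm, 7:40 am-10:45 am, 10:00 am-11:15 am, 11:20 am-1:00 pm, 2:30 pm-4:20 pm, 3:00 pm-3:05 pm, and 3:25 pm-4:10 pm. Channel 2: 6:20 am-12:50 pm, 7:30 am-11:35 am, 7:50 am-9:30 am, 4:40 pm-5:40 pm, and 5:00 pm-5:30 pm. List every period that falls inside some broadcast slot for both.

A, merged: 7:05 am–1:45 pm, 2:30 pm–4:20 pm.
B, merged: 6:20 am–12:50 pm, 4:40 pm–5:40 pm.
7:05 am–1:45 pm overlaps B on 7:05 am–12:50 pm.
2:30 pm–4:20 pm falls entirely outside B.

7:05 am–12:50 pm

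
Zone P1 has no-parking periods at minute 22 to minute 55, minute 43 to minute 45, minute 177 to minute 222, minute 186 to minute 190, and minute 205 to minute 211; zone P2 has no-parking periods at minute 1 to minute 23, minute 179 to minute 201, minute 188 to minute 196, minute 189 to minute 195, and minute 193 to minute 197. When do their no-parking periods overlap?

minute 22 to minute 23, minute 179 to minute 201

First set merges to minute 22 to minute 55, minute 177 to minute 222.
Second set merges to minute 1 to minute 23, minute 179 to minute 201.
minute 22 to minute 55 overlaps B on minute 22 to minute 23.
minute 177 to minute 222 overlaps B on minute 179 to minute 201.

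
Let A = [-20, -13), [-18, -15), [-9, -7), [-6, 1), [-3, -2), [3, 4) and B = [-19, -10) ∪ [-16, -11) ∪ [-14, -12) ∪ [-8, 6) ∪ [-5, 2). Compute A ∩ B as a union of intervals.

[-19, -13) ∪ [-8, -7) ∪ [-6, 1) ∪ [3, 4)

First set merges to [-20, -13), [-9, -7), [-6, 1), [3, 4).
Second set merges to [-19, -10), [-8, 6).
[-20, -13) overlaps B on [-19, -13).
[-9, -7) overlaps B on [-8, -7).
[-6, 1) overlaps B on [-6, 1).
[3, 4) overlaps B on [3, 4).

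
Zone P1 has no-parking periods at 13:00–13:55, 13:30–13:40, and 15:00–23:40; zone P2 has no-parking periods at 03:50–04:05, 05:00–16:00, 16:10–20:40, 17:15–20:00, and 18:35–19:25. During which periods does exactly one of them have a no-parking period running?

Merge the first list: 13:00-13:55, 15:00-23:40.
Merge the second list: 03:50-04:05, 05:00-16:00, 16:10-20:40.
A \ B = 16:00-16:10, 20:40-23:40.
B \ A = 03:50-04:05, 05:00-13:00, 13:55-15:00.
Union of the two gives the symmetric difference.

03:50-04:05, 05:00-13:00, 13:55-15:00, 16:00-16:10, 20:40-23:40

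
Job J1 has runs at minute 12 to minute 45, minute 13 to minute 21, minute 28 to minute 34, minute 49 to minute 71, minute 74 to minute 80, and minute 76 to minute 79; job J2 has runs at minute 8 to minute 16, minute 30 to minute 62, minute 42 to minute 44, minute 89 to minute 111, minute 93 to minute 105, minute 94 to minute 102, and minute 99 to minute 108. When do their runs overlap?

First set merges to minute 12 to minute 45, minute 49 to minute 71, minute 74 to minute 80.
Second set merges to minute 8 to minute 16, minute 30 to minute 62, minute 89 to minute 111.
minute 12 to minute 45 meets the second set on minute 12 to minute 16, minute 30 to minute 45.
minute 49 to minute 71 meets the second set on minute 49 to minute 62.
minute 74 to minute 80: no overlap with the second set.

minute 12 to minute 16, minute 30 to minute 45, minute 49 to minute 62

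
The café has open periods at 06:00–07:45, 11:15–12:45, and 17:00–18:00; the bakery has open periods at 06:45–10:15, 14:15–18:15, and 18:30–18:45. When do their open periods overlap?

06:00–07:45 overlaps B on 06:45–07:45.
11:15–12:45 falls entirely outside B.
17:00–18:00 overlaps B on 17:00–18:00.

06:45–07:45, 17:00–18:00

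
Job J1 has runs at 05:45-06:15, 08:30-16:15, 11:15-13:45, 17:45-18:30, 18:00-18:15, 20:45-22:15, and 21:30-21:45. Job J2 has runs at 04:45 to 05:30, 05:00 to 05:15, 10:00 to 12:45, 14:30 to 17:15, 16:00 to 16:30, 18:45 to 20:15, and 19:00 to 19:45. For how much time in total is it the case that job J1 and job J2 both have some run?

4 h 30 min

First set merges to 05:45–06:15, 08:30–16:15, 17:45–18:30, 20:45–22:15.
Second set merges to 04:45–05:30, 10:00–12:45, 14:30–17:15, 18:45–20:15.
A ∩ B = 10:00–12:45, 14:30–16:15.
Total: 2 h 45 min + 1 h 45 min = 4 h 30 min.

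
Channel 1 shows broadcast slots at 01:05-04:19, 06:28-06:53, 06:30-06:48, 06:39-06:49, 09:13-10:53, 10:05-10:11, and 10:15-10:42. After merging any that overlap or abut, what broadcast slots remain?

06:28-06:53 is disjoint → start new block.
06:30-06:48 overlaps/touches 06:28-06:53 → extend to 06:28-06:53.
06:39-06:49 overlaps/touches 06:28-06:53 → extend to 06:28-06:53.
09:13-10:53 is disjoint → start new block.
10:05-10:11 overlaps/touches 09:13-10:53 → extend to 09:13-10:53.
10:15-10:42 overlaps/touches 09:13-10:53 → extend to 09:13-10:53.

01:05-04:19, 06:28-06:53, 09:13-10:53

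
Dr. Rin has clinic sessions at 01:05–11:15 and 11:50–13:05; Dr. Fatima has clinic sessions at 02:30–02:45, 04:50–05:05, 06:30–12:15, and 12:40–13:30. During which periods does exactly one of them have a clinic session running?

Only in the first: 01:05–02:30, 02:45–04:50, 05:05–06:30, 12:15–12:40.
Only in the second: 11:15–11:50, 13:05–13:30.
Together these are the periods covered by exactly one.

01:05–02:30, 02:45–04:50, 05:05–06:30, 11:15–11:50, 12:15–12:40, 13:05–13:30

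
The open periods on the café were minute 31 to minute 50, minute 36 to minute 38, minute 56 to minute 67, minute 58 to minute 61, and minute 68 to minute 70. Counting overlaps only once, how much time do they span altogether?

Merged: minute 31 to minute 50, minute 56 to minute 67, minute 68 to minute 70.
Lengths: 19 minutes + 11 minutes + 2 minutes = 32 minutes.

32 minutes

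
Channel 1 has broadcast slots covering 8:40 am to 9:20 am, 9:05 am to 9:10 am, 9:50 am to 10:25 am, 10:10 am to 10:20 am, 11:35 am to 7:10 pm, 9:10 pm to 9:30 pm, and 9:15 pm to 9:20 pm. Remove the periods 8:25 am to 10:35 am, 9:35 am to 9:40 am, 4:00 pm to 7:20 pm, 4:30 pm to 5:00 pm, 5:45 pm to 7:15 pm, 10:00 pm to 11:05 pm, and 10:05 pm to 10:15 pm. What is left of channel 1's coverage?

First set merges to 8:40 am-9:20 am, 9:50 am-10:25 am, 11:35 am-7:10 pm, 9:10 pm-9:30 pm.
Second set merges to 8:25 am-10:35 am, 4:00 pm-7:20 pm, 10:00 pm-11:05 pm.
8:40 am-9:20 am: fully covered by B → removed.
9:50 am-10:25 am: fully covered by B → removed.
11:35 am-7:10 pm minus B → 11:35 am-4:00 pm.
9:10 pm-9:30 pm: no B overlap → unchanged.

11:35 am-4:00 pm, 9:10 pm-9:30 pm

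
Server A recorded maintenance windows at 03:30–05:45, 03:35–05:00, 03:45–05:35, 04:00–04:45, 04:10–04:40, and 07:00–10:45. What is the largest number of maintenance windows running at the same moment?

Walk the sorted start/end points keeping a running depth.
The depth first hits 5 at 04:10.

5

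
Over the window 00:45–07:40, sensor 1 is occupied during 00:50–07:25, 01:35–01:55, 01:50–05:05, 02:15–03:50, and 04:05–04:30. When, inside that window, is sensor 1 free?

00:45-00:50, 07:25-07:40

Covered (merged): 00:50-07:25.
Complement within 00:45-07:40: 00:45-00:50, 07:25-07:40.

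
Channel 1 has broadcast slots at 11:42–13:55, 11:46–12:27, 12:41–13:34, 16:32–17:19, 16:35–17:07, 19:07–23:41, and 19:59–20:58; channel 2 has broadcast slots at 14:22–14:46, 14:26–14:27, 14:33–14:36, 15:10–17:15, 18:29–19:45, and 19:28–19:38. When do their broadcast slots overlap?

16:32–17:15, 19:07–19:45

Merge the first list: 11:42–13:55, 16:32–17:19, 19:07–23:41.
Merge the second list: 14:22–14:46, 15:10–17:15, 18:29–19:45.
11:42–13:55 falls entirely outside B.
16:32–17:19 overlaps B on 16:32–17:15.
19:07–23:41 overlaps B on 19:07–19:45.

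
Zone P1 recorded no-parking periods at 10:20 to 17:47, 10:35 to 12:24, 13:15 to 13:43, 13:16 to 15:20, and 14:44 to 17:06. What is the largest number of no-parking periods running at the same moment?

Sweep endpoints in order; track running count of active intervals.
Peak of 3 reached at 13:16.

3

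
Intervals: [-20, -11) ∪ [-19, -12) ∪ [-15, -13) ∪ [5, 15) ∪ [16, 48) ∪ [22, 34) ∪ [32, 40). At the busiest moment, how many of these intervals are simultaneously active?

Sweep endpoints in order; track running count of active intervals.
Peak of 3 reached at -15.

3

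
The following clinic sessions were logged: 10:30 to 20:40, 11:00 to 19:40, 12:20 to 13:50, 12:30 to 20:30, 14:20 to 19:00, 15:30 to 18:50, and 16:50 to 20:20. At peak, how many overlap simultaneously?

6

Walk the sorted start/end points keeping a running depth.
The depth first hits 6 at 16:50.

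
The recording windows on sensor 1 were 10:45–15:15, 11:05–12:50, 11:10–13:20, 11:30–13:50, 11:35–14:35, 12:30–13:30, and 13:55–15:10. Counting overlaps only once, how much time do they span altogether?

4 h 30 min

Merged: 10:45–15:15.
Length: 4 h 30 min.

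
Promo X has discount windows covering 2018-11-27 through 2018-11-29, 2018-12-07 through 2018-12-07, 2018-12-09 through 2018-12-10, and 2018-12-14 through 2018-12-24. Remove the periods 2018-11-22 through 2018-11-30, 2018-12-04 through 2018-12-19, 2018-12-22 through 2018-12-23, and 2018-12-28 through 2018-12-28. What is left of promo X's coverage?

2018-12-20 through 2018-12-21, 2018-12-24 through 2018-12-24

2018-11-27 through 2018-11-29 lies entirely inside B → drops out.
2018-12-07 through 2018-12-07 lies entirely inside B → drops out.
2018-12-09 through 2018-12-10 lies entirely inside B → drops out.
2018-12-14 through 2018-12-24 with B removed leaves 2018-12-20 through 2018-12-21, 2018-12-24 through 2018-12-24.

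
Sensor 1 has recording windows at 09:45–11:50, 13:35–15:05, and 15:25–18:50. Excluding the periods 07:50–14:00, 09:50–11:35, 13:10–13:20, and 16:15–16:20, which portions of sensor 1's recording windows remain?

Second set merges to 07:50–14:00, 16:15–16:20.
09:45–11:50: entirely removed.
13:35–15:05 \ B = 14:00–15:05.
15:25–18:50 \ B = 15:25–16:15, 16:20–18:50.

14:00–15:05, 15:25–16:15, 16:20–18:50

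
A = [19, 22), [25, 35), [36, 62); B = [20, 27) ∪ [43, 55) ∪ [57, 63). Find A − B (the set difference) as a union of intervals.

[19, 22) \ B = [19, 20).
[25, 35) \ B = [27, 35).
[36, 62) \ B = [36, 43), [55, 57).

[19, 20) ∪ [27, 35) ∪ [36, 43) ∪ [55, 57)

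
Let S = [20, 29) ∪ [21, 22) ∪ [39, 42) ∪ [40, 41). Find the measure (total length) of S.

12

Merged: [20, 29), [39, 42).
Lengths: 9 + 3 = 12.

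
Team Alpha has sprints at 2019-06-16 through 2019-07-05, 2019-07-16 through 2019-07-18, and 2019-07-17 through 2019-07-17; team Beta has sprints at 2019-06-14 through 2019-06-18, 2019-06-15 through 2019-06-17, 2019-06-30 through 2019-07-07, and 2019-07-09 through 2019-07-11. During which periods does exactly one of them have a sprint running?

Merge the first list: 2019-06-16 through 2019-07-05, 2019-07-16 through 2019-07-18.
Merge the second list: 2019-06-14 through 2019-06-18, 2019-06-30 through 2019-07-07, 2019-07-09 through 2019-07-11.
A but not B: 2019-06-19 through 2019-06-29, 2019-07-16 through 2019-07-18.
B but not A: 2019-06-14 through 2019-06-15, 2019-07-06 through 2019-07-07, 2019-07-09 through 2019-07-11.
Combining gives A △ B.

2019-06-14 through 2019-06-15, 2019-06-19 through 2019-06-29, 2019-07-06 through 2019-07-07, 2019-07-09 through 2019-07-11, 2019-07-16 through 2019-07-18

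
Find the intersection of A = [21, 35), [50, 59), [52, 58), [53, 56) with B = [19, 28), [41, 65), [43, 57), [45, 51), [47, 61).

Merge the first list: [21, 35), [50, 59).
Merge the second list: [19, 28), [41, 65).
[21, 35) ∩ B → [21, 28).
[50, 59) ∩ B → [50, 59).

[21, 28) ∪ [50, 59)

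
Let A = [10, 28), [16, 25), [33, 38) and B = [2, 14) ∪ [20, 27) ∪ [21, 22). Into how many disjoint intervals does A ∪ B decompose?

2

Merge the first list: [10, 28), [33, 38).
Merge the second list: [2, 14), [20, 27).
A ∪ B = [2, 28), [33, 38).
That is 2 disjoint pieces.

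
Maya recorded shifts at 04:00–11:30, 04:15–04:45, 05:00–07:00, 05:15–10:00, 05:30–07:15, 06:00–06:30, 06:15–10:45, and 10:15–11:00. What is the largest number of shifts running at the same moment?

6

At 06:15, 6 of the intervals are simultaneously active.
No point has more.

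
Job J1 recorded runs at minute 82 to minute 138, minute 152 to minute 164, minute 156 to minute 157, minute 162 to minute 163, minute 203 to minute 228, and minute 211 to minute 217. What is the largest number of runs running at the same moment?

2

Sweep endpoints in order; track running count of active intervals.
Peak of 2 reached at minute 156.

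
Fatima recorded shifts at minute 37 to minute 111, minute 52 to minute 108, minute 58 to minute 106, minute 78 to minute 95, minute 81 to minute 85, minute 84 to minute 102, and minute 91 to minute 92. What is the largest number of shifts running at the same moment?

6

Walk the sorted start/end points keeping a running depth.
The depth first hits 6 at minute 84.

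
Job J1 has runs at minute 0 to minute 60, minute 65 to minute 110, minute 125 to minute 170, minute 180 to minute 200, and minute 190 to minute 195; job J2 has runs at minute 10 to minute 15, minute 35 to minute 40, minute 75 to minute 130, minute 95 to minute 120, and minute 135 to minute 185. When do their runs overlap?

A, merged: minute 0 to minute 60, minute 65 to minute 110, minute 125 to minute 170, minute 180 to minute 200.
B, merged: minute 10 to minute 15, minute 35 to minute 40, minute 75 to minute 130, minute 135 to minute 185.
minute 0 to minute 60 overlaps B on minute 10 to minute 15, minute 35 to minute 40.
minute 65 to minute 110 overlaps B on minute 75 to minute 110.
minute 125 to minute 170 overlaps B on minute 125 to minute 130, minute 135 to minute 170.
minute 180 to minute 200 overlaps B on minute 180 to minute 185.

minute 10 to minute 15, minute 35 to minute 40, minute 75 to minute 110, minute 125 to minute 130, minute 135 to minute 170, minute 180 to minute 185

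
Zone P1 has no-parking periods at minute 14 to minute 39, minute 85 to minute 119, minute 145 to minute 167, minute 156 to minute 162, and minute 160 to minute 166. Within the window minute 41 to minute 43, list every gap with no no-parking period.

minute 41 to minute 43

The merged coverage is minute 14 to minute 39, minute 85 to minute 119, minute 145 to minute 167.
Uncovered inside minute 41 to minute 43: minute 41 to minute 43.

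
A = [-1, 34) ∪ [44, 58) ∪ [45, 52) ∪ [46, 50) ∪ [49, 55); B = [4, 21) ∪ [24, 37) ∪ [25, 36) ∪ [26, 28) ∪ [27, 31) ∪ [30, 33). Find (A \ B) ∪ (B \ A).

Merge the first list: [-1, 34), [44, 58).
Merge the second list: [4, 21), [24, 37).
A \ B = [-1, 4), [21, 24), [44, 58).
B \ A = [34, 37).
Union of the two gives the symmetric difference.

[-1, 4) ∪ [21, 24) ∪ [34, 37) ∪ [44, 58)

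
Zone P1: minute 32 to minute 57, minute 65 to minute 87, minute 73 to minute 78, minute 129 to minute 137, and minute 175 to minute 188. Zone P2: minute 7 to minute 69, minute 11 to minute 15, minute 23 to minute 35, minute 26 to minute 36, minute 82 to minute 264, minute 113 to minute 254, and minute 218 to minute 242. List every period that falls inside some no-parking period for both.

First set merges to minute 32 to minute 57, minute 65 to minute 87, minute 129 to minute 137, minute 175 to minute 188.
Second set merges to minute 7 to minute 69, minute 82 to minute 264.
minute 32 to minute 57 ∩ B → minute 32 to minute 57.
minute 65 to minute 87 ∩ B → minute 65 to minute 69, minute 82 to minute 87.
minute 129 to minute 137 ∩ B → minute 129 to minute 137.
minute 175 to minute 188 ∩ B → minute 175 to minute 188.

minute 32 to minute 57, minute 65 to minute 69, minute 82 to minute 87, minute 129 to minute 137, minute 175 to minute 188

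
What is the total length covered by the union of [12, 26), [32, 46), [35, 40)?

Merged: [12, 26), [32, 46).
Lengths: 14 + 14 = 28.

28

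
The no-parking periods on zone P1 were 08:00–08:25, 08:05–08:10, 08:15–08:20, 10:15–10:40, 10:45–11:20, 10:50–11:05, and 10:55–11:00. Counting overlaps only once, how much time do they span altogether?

1 h 25 min

Merged: 08:00-08:25, 10:15-10:40, 10:45-11:20.
Lengths: 25 min + 25 min + 35 min = 1 h 25 min.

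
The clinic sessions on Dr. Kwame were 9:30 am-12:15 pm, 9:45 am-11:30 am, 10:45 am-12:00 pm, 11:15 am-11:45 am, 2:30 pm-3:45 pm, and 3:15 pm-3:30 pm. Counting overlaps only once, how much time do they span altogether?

Merged: 9:30 am-12:15 pm, 2:30 pm-3:45 pm.
Lengths: 2 h 45 min + 1 h 15 min = 4 h.

4 h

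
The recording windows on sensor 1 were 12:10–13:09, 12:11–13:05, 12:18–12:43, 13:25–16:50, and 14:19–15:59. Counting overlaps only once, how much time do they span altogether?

4 h 24 min

Merged: 12:10–13:09, 13:25–16:50.
Lengths: 59 min + 3 h 25 min = 4 h 24 min.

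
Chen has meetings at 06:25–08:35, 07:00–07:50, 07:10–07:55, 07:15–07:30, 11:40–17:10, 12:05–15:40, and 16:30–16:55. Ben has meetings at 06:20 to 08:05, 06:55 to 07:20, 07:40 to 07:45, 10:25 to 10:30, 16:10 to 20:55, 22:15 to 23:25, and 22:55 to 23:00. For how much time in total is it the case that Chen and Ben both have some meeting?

2 h 40 min

Merge the first list: 06:25–08:35, 11:40–17:10.
Merge the second list: 06:20–08:05, 10:25–10:30, 16:10–20:55, 22:15–23:25.
A ∩ B = 06:25–08:05, 16:10–17:10.
Total: 1 h 40 min + 1 h = 2 h 40 min.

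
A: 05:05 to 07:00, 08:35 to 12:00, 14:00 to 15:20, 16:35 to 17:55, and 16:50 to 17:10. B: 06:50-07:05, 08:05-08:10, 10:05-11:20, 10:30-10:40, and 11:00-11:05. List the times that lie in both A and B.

Merge the first list: 05:05–07:00, 08:35–12:00, 14:00–15:20, 16:35–17:55.
Merge the second list: 06:50–07:05, 08:05–08:10, 10:05–11:20.
05:05–07:00 ∩ B → 06:50–07:00.
08:35–12:00 ∩ B → 10:05–11:20.
14:00–15:20 meets no B interval.
16:35–17:55 meets no B interval.

06:50–07:00, 10:05–11:20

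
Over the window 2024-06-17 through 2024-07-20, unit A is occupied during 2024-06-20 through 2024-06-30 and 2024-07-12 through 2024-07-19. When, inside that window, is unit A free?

2024-06-17 through 2024-06-19, 2024-07-01 through 2024-07-11, 2024-07-20 through 2024-07-20

After merging, the occupied span is 2024-06-20 through 2024-06-30, 2024-07-12 through 2024-07-19.
Complement within 2024-06-17 through 2024-07-20: 2024-06-17 through 2024-06-19, 2024-07-01 through 2024-07-11, 2024-07-20 through 2024-07-20.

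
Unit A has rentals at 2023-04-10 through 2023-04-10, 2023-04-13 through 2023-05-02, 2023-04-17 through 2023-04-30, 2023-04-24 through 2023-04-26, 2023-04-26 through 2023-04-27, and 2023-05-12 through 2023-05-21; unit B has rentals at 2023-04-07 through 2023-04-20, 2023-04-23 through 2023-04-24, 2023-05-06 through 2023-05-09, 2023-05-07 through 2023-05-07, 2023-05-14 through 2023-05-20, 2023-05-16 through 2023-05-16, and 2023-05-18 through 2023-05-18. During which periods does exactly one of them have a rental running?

Merge the first list: 2023-04-10 through 2023-04-10, 2023-04-13 through 2023-05-02, 2023-05-12 through 2023-05-21.
Merge the second list: 2023-04-07 through 2023-04-20, 2023-04-23 through 2023-04-24, 2023-05-06 through 2023-05-09, 2023-05-14 through 2023-05-20.
A \ B = 2023-04-21 through 2023-04-22, 2023-04-25 through 2023-05-02, 2023-05-12 through 2023-05-13, 2023-05-21 through 2023-05-21.
B \ A = 2023-04-07 through 2023-04-09, 2023-04-11 through 2023-04-12, 2023-05-06 through 2023-05-09.
Union of the two gives the symmetric difference.

2023-04-07 through 2023-04-09, 2023-04-11 through 2023-04-12, 2023-04-21 through 2023-04-22, 2023-04-25 through 2023-05-02, 2023-05-06 through 2023-05-09, 2023-05-12 through 2023-05-13, 2023-05-21 through 2023-05-21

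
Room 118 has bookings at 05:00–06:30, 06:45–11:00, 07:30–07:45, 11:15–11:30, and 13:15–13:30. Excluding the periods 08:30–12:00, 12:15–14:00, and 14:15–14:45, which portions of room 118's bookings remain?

Merge the first list: 05:00–06:30, 06:45–11:00, 11:15–11:30, 13:15–13:30.
05:00–06:30: nothing removed.
06:45–11:00 \ B = 06:45–08:30.
11:15–11:30: entirely removed.
13:15–13:30: entirely removed.

05:00–06:30, 06:45–08:30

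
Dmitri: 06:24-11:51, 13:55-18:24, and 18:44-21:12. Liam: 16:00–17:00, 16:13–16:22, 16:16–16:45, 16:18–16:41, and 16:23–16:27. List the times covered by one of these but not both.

Second set merges to 16:00–17:00.
A \ B = 06:24–11:51, 13:55–16:00, 17:00–18:24, 18:44–21:12.
B \ A = none.
Union of the two gives the symmetric difference.

06:24–11:51, 13:55–16:00, 17:00–18:24, 18:44–21:12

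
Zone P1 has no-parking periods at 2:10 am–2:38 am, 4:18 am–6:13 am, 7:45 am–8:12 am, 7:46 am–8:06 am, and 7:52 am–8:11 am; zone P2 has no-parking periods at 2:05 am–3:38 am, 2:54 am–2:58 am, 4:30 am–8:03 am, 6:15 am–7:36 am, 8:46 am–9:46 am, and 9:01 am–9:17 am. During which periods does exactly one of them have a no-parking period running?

First set merges to 2:10 am–2:38 am, 4:18 am–6:13 am, 7:45 am–8:12 am.
Second set merges to 2:05 am–3:38 am, 4:30 am–8:03 am, 8:46 am–9:46 am.
A but not B: 4:18 am–4:30 am, 8:03 am–8:12 am.
B but not A: 2:05 am–2:10 am, 2:38 am–3:38 am, 6:13 am–7:45 am, 8:46 am–9:46 am.
Combining gives A △ B.

2:05 am–2:10 am, 2:38 am–3:38 am, 4:18 am–4:30 am, 6:13 am–7:45 am, 8:03 am–8:12 am, 8:46 am–9:46 am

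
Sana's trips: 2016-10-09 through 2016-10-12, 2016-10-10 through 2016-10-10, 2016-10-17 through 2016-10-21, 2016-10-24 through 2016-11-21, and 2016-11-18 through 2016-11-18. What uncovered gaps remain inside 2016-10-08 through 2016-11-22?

Covered (merged): 2016-10-09 through 2016-10-12, 2016-10-17 through 2016-10-21, 2016-10-24 through 2016-11-21.
Complement within 2016-10-08 through 2016-11-22: 2016-10-08 through 2016-10-08, 2016-10-13 through 2016-10-16, 2016-10-22 through 2016-10-23, 2016-11-22 through 2016-11-22.

2016-10-08 through 2016-10-08, 2016-10-13 through 2016-10-16, 2016-10-22 through 2016-10-23, 2016-11-22 through 2016-11-22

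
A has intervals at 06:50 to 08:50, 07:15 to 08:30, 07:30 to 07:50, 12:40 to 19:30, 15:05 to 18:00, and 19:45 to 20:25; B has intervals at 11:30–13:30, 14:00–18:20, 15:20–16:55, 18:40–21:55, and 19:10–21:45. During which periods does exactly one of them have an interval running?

06:50–08:50, 11:30–12:40, 13:30–14:00, 18:20–18:40, 19:30–19:45, 20:25–21:55

Merge the first list: 06:50–08:50, 12:40–19:30, 19:45–20:25.
Merge the second list: 11:30–13:30, 14:00–18:20, 18:40–21:55.
A but not B: 06:50–08:50, 13:30–14:00, 18:20–18:40.
B but not A: 11:30–12:40, 19:30–19:45, 20:25–21:55.
Combining gives A △ B.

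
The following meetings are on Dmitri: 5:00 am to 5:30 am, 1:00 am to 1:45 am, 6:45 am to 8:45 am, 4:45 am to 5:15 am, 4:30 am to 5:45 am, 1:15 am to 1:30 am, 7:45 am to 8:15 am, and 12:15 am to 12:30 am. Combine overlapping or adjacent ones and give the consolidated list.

12:15 am–12:30 am, 1:00 am–1:45 am, 4:30 am–5:45 am, 6:45 am–8:45 am

Sort by start: 12:15 am–12:30 am, 1:00 am–1:45 am, 1:15 am–1:30 am, 4:30 am–5:45 am, 4:45 am–5:15 am, 5:00 am–5:30 am, 6:45 am–8:45 am, 7:45 am–8:15 am.
1:00 am–1:45 am is disjoint → start new block.
1:15 am–1:30 am overlaps/touches 1:00 am–1:45 am → extend to 1:00 am–1:45 am.
4:30 am–5:45 am is disjoint → start new block.
4:45 am–5:15 am overlaps/touches 4:30 am–5:45 am → extend to 4:30 am–5:45 am.
5:00 am–5:30 am overlaps/touches 4:30 am–5:45 am → extend to 4:30 am–5:45 am.
6:45 am–8:45 am is disjoint → start new block.
7:45 am–8:15 am overlaps/touches 6:45 am–8:45 am → extend to 6:45 am–8:45 am.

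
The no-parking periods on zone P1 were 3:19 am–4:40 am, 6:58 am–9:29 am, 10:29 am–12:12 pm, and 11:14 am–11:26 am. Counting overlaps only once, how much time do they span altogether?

5 h 35 min

Merged: 3:19 am-4:40 am, 6:58 am-9:29 am, 10:29 am-12:12 pm.
Lengths: 1 h 21 min + 2 h 31 min + 1 h 43 min = 5 h 35 min.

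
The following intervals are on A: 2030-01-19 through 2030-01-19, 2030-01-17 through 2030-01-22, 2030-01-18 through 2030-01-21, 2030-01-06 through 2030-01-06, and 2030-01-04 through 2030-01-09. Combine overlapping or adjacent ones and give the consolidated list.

Sort by start: 2030-01-04 through 2030-01-09, 2030-01-06 through 2030-01-06, 2030-01-17 through 2030-01-22, 2030-01-18 through 2030-01-21, 2030-01-19 through 2030-01-19.
2030-01-06 through 2030-01-06 overlaps/touches 2030-01-04 through 2030-01-09 → extend to 2030-01-04 through 2030-01-09.
2030-01-17 through 2030-01-22 is disjoint → start new block.
2030-01-18 through 2030-01-21 overlaps/touches 2030-01-17 through 2030-01-22 → extend to 2030-01-17 through 2030-01-22.
2030-01-19 through 2030-01-19 overlaps/touches 2030-01-17 through 2030-01-22 → extend to 2030-01-17 through 2030-01-22.

2030-01-04 through 2030-01-09, 2030-01-17 through 2030-01-22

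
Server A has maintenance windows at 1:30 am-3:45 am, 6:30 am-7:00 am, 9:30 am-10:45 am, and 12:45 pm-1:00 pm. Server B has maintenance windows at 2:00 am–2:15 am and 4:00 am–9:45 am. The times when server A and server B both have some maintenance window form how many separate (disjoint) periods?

3

A ∩ B = 2:00 am–2:15 am, 6:30 am–7:00 am, 9:30 am–9:45 am.
That is 3 disjoint pieces.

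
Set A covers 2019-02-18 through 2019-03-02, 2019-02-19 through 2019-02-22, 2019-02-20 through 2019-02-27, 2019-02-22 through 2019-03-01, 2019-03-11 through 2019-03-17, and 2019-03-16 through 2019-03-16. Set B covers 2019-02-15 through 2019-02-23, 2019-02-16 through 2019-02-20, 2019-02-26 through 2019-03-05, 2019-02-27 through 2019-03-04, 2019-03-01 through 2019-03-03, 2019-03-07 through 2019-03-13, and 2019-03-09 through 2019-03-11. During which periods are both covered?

Merge the first list: 2019-02-18 through 2019-03-02, 2019-03-11 through 2019-03-17.
Merge the second list: 2019-02-15 through 2019-02-23, 2019-02-26 through 2019-03-05, 2019-03-07 through 2019-03-13.
2019-02-18 through 2019-03-02 overlaps B on 2019-02-18 through 2019-02-23, 2019-02-26 through 2019-03-02.
2019-03-11 through 2019-03-17 overlaps B on 2019-03-11 through 2019-03-13.

2019-02-18 through 2019-02-23, 2019-02-26 through 2019-03-02, 2019-03-11 through 2019-03-13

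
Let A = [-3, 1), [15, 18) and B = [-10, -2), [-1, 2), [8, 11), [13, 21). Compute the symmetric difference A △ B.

A \ B = [-2, -1).
B \ A = [-10, -3), [1, 2), [8, 11), [13, 15), [18, 21).
Union of the two gives the symmetric difference.

[-10, -3) ∪ [-2, -1) ∪ [1, 2) ∪ [8, 11) ∪ [13, 15) ∪ [18, 21)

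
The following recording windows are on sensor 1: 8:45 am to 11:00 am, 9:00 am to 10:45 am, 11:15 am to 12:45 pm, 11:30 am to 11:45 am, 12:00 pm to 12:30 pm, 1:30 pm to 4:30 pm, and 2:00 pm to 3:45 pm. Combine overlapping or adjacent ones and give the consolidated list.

9:00 am–10:45 am overlaps/touches 8:45 am–11:00 am → extend to 8:45 am–11:00 am.
11:15 am–12:45 pm is disjoint → start new block.
11:30 am–11:45 am overlaps/touches 11:15 am–12:45 pm → extend to 11:15 am–12:45 pm.
12:00 pm–12:30 pm overlaps/touches 11:15 am–12:45 pm → extend to 11:15 am–12:45 pm.
1:30 pm–4:30 pm is disjoint → start new block.
2:00 pm–3:45 pm overlaps/touches 1:30 pm–4:30 pm → extend to 1:30 pm–4:30 pm.

8:45 am–11:00 am, 11:15 am–12:45 pm, 1:30 pm–4:30 pm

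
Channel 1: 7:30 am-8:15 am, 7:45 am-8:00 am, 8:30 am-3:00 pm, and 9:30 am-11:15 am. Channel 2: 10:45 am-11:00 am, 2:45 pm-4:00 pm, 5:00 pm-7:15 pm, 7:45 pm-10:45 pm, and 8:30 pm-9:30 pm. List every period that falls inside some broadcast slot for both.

A, merged: 7:30 am-8:15 am, 8:30 am-3:00 pm.
B, merged: 10:45 am-11:00 am, 2:45 pm-4:00 pm, 5:00 pm-7:15 pm, 7:45 pm-10:45 pm.
7:30 am-8:15 am: no overlap with the second set.
8:30 am-3:00 pm meets the second set on 10:45 am-11:00 am, 2:45 pm-3:00 pm.

10:45 am-11:00 am, 2:45 pm-3:00 pm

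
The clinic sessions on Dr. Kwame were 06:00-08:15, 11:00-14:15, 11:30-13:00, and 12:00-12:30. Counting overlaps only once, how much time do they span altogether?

5 h 30 min

Merged: 06:00–08:15, 11:00–14:15.
Lengths: 2 h 15 min + 3 h 15 min = 5 h 30 min.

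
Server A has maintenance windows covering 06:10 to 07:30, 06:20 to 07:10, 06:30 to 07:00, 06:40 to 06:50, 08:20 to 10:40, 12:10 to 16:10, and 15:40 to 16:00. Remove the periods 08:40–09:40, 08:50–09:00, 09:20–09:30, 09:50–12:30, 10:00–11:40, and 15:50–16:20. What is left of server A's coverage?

06:10–07:30, 08:20–08:40, 09:40–09:50, 12:30–15:50

A, merged: 06:10–07:30, 08:20–10:40, 12:10–16:10.
B, merged: 08:40–09:40, 09:50–12:30, 15:50–16:20.
06:10–07:30 is untouched.
08:20–10:40 with B removed leaves 08:20–08:40, 09:40–09:50.
12:10–16:10 with B removed leaves 12:30–15:50.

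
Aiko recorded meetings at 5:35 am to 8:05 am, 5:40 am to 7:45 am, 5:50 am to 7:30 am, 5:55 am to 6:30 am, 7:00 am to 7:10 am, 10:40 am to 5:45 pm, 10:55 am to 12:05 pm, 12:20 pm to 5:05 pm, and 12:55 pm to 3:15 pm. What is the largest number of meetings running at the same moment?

Walk the sorted start/end points keeping a running depth.
The depth first hits 4 at 5:55 am.

4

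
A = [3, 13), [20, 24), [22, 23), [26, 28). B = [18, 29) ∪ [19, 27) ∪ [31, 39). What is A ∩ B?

Merge the first list: [3, 13), [20, 24), [26, 28).
Merge the second list: [18, 29), [31, 39).
[3, 13) falls entirely outside B.
[20, 24) overlaps B on [20, 24).
[26, 28) overlaps B on [26, 28).

[20, 24) ∪ [26, 28)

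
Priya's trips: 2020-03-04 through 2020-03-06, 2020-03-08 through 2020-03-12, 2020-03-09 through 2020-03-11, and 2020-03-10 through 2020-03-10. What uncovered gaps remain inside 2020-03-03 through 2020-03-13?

The merged coverage is 2020-03-04 through 2020-03-06, 2020-03-08 through 2020-03-12.
Complement within 2020-03-03 through 2020-03-13: 2020-03-03 through 2020-03-03, 2020-03-07 through 2020-03-07, 2020-03-13 through 2020-03-13.

2020-03-03 through 2020-03-03, 2020-03-07 through 2020-03-07, 2020-03-13 through 2020-03-13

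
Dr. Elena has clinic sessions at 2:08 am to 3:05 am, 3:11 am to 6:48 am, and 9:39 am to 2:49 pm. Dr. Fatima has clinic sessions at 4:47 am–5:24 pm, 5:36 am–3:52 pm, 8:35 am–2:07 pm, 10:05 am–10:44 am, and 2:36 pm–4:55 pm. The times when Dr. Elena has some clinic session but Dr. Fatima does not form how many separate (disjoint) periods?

2

Second set merges to 4:47 am-5:24 pm.
A \ B = 2:08 am-3:05 am, 3:11 am-4:47 am.
That is 2 disjoint pieces.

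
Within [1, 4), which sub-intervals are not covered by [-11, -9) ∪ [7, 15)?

[1, 4)

After merging, the occupied span is [-11, -9), [7, 15).
Complement within [1, 4): [1, 4).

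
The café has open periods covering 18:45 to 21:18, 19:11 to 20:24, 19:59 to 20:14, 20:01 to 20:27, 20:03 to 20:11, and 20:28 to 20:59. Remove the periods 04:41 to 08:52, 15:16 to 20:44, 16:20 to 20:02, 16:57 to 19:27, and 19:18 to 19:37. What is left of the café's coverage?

First set merges to 18:45-21:18.
Second set merges to 04:41-08:52, 15:16-20:44.
18:45-21:18 \ B = 20:44-21:18.

20:44-21:18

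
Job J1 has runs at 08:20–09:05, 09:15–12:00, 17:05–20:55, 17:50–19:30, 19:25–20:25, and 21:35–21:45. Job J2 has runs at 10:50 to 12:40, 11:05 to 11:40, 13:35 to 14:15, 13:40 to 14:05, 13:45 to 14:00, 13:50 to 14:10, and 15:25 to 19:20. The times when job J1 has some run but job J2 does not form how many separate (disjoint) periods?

4

A, merged: 08:20–09:05, 09:15–12:00, 17:05–20:55, 21:35–21:45.
B, merged: 10:50–12:40, 13:35–14:15, 15:25–19:20.
A \ B = 08:20–09:05, 09:15–10:50, 19:20–20:55, 21:35–21:45.
That is 4 disjoint pieces.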